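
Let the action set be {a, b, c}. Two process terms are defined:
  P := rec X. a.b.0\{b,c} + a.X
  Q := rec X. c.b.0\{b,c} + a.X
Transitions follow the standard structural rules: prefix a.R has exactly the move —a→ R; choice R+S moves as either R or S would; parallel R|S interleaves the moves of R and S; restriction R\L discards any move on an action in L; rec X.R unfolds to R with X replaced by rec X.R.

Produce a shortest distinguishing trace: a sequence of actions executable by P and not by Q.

ab

P's transition system — 3 states:
  u0 = rec X. a.b.0\{b,c} + a.X has moves --a--▸ u0, --a--▸ u1
  u1 = b.0\{b,c} has moves --b--▸ u2
  u2 = 0\{b,c} has moves ·
Q's transition system — 3 states:
  v0 = rec X. c.b.0\{b,c} + a.X has moves --a--▸ v0, --c--▸ v1
  v1 = b.0\{b,c} has moves --b--▸ v2
  v2 = 0\{b,c} has moves ·
Trace ⟨ab⟩ through P, begin at {u0}:
  [1] a ⇒ {u0, u1}
  [2] b ⇒ {u2}
  — P admits the full trace.
Trace ⟨ab⟩ through Q, begin at {v0}:
  [1] a ⇒ {v0}
  [2] b ⇒ ∅  — Q cannot continue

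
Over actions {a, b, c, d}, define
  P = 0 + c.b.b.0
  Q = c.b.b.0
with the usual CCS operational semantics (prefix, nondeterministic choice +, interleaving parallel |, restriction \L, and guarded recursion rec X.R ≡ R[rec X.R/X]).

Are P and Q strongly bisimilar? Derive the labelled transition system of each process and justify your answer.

LTS(P): 4 reachable states
  p0 = 0 + c.b.b.0 | --c--▸ p1
  p1 = b.b.0 | --b--▸ p2
  p2 = b.0 | --b--▸ p3
  p3 = 0 | ·
LTS(Q): 4 reachable states
  q0 = c.b.b.0 | --c--▸ q1
  q1 = b.b.0 | --b--▸ q2
  q2 = b.0 | --b--▸ q3
  q3 = 0 | ·
Partition-refinement fixed point:
  B0 = {p0, q0}
  B1 = {p1, q1}
  B2 = {p2, q2}
  B3 = {p3, q3}
p0 ∈ B0, q0 ∈ B0 → same block

bisimilar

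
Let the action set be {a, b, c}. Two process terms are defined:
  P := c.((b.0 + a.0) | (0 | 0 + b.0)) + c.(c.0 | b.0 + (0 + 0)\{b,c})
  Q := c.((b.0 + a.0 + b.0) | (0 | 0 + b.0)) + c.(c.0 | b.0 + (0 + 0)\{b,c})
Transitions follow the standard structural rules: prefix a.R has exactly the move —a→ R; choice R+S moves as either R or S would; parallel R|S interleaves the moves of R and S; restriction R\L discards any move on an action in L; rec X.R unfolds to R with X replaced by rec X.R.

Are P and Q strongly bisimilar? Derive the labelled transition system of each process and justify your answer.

P ~ Q

P's transition system — 8 states:
  u0 = c.((b.0 + a.0) | (0 | 0 + b.0)) + c.(c.0 | b.0 + (0 + 0)\{b,c}) → —c→ u1, —c→ u2
  u1 = (b.0 + a.0) | (0 | 0 + b.0) → —a→ u3, —b→ u3, —b→ u4
  u2 = c.0 | b.0 + (0 + 0)\{b,c} → —b→ u5, —c→ u6
  u3 = 0 | (0 | 0 + b.0) → —b→ u7
  u4 = (b.0 + a.0) | 0 → —a→ u7, —b→ u7
  u5 = c.0 | 0 → —c→ u7
  u6 = 0 | b.0 → —b→ u7
  u7 = 0 | 0 → (no moves)
Q's transition system — 8 states:
  v0 = c.((b.0 + a.0 + b.0) | (0 | 0 + b.0)) + c.(c.0 | b.0 + (0 + 0)\{b,c}) → —c→ v1, —c→ v2
  v1 = (b.0 + a.0 + b.0) | (0 | 0 + b.0) → —a→ v3, —b→ v3, —b→ v4
  v2 = c.0 | b.0 + (0 + 0)\{b,c} → —b→ v5, —c→ v6
  v3 = 0 | (0 | 0 + b.0) → —b→ v7
  v4 = (b.0 + a.0 + b.0) | 0 → —a→ v7, —b→ v7
  v5 = c.0 | 0 → —c→ v7
  v6 = 0 | b.0 → —b→ v7
  v7 = 0 | 0 → (no moves)
Partition-refinement fixed point:
  B0 = {u0, v0}
  B1 = {u1, v1}
  B2 = {u3, u6, v3, v6}
  B3 = {u7, v7}
  B4 = {u4, v4}
  B5 = {u2, v2}
  B6 = {u5, v5}
u0 ∈ B0, v0 ∈ B0 → same block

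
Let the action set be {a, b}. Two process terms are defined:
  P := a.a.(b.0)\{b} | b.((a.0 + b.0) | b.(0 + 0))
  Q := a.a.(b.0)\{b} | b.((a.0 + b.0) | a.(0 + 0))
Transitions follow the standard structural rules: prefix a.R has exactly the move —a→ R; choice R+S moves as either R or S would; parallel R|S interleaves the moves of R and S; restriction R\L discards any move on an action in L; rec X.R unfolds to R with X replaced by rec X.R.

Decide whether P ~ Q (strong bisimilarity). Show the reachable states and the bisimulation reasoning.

NO

P's transition system — 15 states:
  u0 = a.a.(b.0)\{b} | b.((a.0 + b.0) | b.(0 + 0)) has moves ··a··> u1, ··b··> u2
  u1 = a.(b.0)\{b} | b.((a.0 + b.0) | b.(0 + 0)) has moves ··a··> u3, ··b··> u4
  u2 = a.a.(b.0)\{b} | ((a.0 + b.0) | b.(0 + 0)) has moves ··a··> u4, ··a··> u5, ··b··> u5, ··b··> u6
  u3 = (b.0)\{b} | b.((a.0 + b.0) | b.(0 + 0)) has moves ··b··> u7
  u4 = a.(b.0)\{b} | ((a.0 + b.0) | b.(0 + 0)) has moves ··a··> u7, ··a··> u8, ··b··> u8, ··b··> u9
  u5 = a.a.(b.0)\{b} | (0 | b.(0 + 0)) has moves ··a··> u8, ··b··> u10
  u6 = a.a.(b.0)\{b} | ((a.0 + b.0) | (0 + 0)) has moves ··a··> u10, ··a··> u9, ··b··> u10
  u7 = (b.0)\{b} | ((a.0 + b.0) | b.(0 + 0)) has moves ··a··> u11, ··b··> u11, ··b··> u12
  u8 = a.(b.0)\{b} | (0 | b.(0 + 0)) has moves ··a··> u11, ··b··> u13
  u9 = a.(b.0)\{b} | ((a.0 + b.0) | (0 + 0)) has moves ··a··> u12, ··a··> u13, ··b··> u13
  u10 = a.a.(b.0)\{b} | (0 | (0 + 0)) has moves ··a··> u13
  u11 = (b.0)\{b} | (0 | b.(0 + 0)) has moves ··b··> u14
  u12 = (b.0)\{b} | ((a.0 + b.0) | (0 + 0)) has moves ··a··> u14, ··b··> u14
  u13 = a.(b.0)\{b} | (0 | (0 + 0)) has moves ··a··> u14
  u14 = (b.0)\{b} | (0 | (0 + 0)) has moves (no moves)
Q's transition system — 15 states:
  v0 = a.a.(b.0)\{b} | b.((a.0 + b.0) | a.(0 + 0)) has moves ··a··> v1, ··b··> v2
  v1 = a.(b.0)\{b} | b.((a.0 + b.0) | a.(0 + 0)) has moves ··a··> v3, ··b··> v4
  v2 = a.a.(b.0)\{b} | ((a.0 + b.0) | a.(0 + 0)) has moves ··a··> v4, ··a··> v5, ··a··> v6, ··b··> v6
  v3 = (b.0)\{b} | b.((a.0 + b.0) | a.(0 + 0)) has moves ··b··> v7
  v4 = a.(b.0)\{b} | ((a.0 + b.0) | a.(0 + 0)) has moves ··a··> v7, ··a··> v8, ··a··> v9, ··b··> v9
  v5 = a.a.(b.0)\{b} | ((a.0 + b.0) | (0 + 0)) has moves ··a··> v10, ··a··> v8, ··b··> v10
  v6 = a.a.(b.0)\{b} | (0 | a.(0 + 0)) has moves ··a··> v10, ··a··> v9
  v7 = (b.0)\{b} | ((a.0 + b.0) | a.(0 + 0)) has moves ··a··> v11, ··a··> v12, ··b··> v12
  v8 = a.(b.0)\{b} | ((a.0 + b.0) | (0 + 0)) has moves ··a··> v11, ··a··> v13, ··b··> v13
  v9 = a.(b.0)\{b} | (0 | a.(0 + 0)) has moves ··a··> v12, ··a··> v13
  v10 = a.a.(b.0)\{b} | (0 | (0 + 0)) has moves ··a··> v13
  v11 = (b.0)\{b} | ((a.0 + b.0) | (0 + 0)) has moves ··a··> v14, ··b··> v14
  v12 = (b.0)\{b} | (0 | a.(0 + 0)) has moves ··a··> v14
  v13 = a.(b.0)\{b} | (0 | (0 + 0)) has moves ··a··> v14
  v14 = (b.0)\{b} | (0 | (0 + 0)) has moves (no moves)
Bisimilarity quotient blocks:
  B0 = {u0}
  B1 = {u1}
  B2 = {u4}
  B3 = {u8}
  B4 = {u11}
  B5 = {u14, v14}
  B6 = {u13, v12, v13}
  B7 = {u9, v7, v8}
  B8 = {u12, v11}
  B9 = {u7}
  B10 = {u3}
  B11 = {u2}
  B12 = {u5}
  B13 = {u10, v10, v9}
  B14 = {u6, v4, v5}
  B15 = {v0}
  B16 = {v2}
  B17 = {v6}
  B18 = {v1}
  B19 = {v3}
u0 ∈ B0, v0 ∈ B15 → different blocks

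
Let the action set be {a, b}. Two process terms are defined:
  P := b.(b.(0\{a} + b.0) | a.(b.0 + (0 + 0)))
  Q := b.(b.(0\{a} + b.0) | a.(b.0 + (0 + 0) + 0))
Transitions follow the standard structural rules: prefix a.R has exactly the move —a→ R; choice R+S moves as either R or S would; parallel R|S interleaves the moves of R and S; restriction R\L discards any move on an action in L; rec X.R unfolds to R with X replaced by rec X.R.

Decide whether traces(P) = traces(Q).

traces(P) = traces(Q)

LTS(P): 10 reachable states
  p0 = b.(b.(0\{a} + b.0) | a.(b.0 + (0 + 0))) ⊢ --b--▸ p1
  p1 = b.(0\{a} + b.0) | a.(b.0 + (0 + 0)) ⊢ --a--▸ p2, --b--▸ p3
  p2 = b.(0\{a} + b.0) | (b.0 + (0 + 0)) ⊢ --b--▸ p4, --b--▸ p5
  p3 = (0\{a} + b.0) | a.(b.0 + (0 + 0)) ⊢ --a--▸ p4, --b--▸ p6
  p4 = (0\{a} + b.0) | (b.0 + (0 + 0)) ⊢ --b--▸ p7, --b--▸ p8
  p5 = b.(0\{a} + b.0) | 0 ⊢ --b--▸ p7
  p6 = 0 | a.(b.0 + (0 + 0)) ⊢ --a--▸ p8
  p7 = (0\{a} + b.0) | 0 ⊢ --b--▸ p9
  p8 = 0 | (b.0 + (0 + 0)) ⊢ --b--▸ p9
  p9 = 0 | 0 ⊢ (no moves)
LTS(Q): 10 reachable states
  q0 = b.(b.(0\{a} + b.0) | a.(b.0 + (0 + 0) + 0)) ⊢ --b--▸ q1
  q1 = b.(0\{a} + b.0) | a.(b.0 + (0 + 0) + 0) ⊢ --a--▸ q2, --b--▸ q3
  q2 = b.(0\{a} + b.0) | (b.0 + (0 + 0) + 0) ⊢ --b--▸ q4, --b--▸ q5
  q3 = (0\{a} + b.0) | a.(b.0 + (0 + 0) + 0) ⊢ --a--▸ q4, --b--▸ q6
  q4 = (0\{a} + b.0) | (b.0 + (0 + 0) + 0) ⊢ --b--▸ q7, --b--▸ q8
  q5 = b.(0\{a} + b.0) | 0 ⊢ --b--▸ q7
  q6 = 0 | a.(b.0 + (0 + 0) + 0) ⊢ --a--▸ q8
  q7 = (0\{a} + b.0) | 0 ⊢ --b--▸ q9
  q8 = 0 | (b.0 + (0 + 0) + 0) ⊢ --b--▸ q9
  q9 = 0 | 0 ⊢ (no moves)
Bisimilarity quotient blocks:
  B0 = {p0, q0}
  B1 = {p1, q1}
  B2 = {p3, q3}
  B3 = {p4, p5, q4, q5}
  B4 = {p7, p8, q7, q8}
  B5 = {p9, q9}
  B6 = {p6, q6}
  B7 = {p2, q2}
p0 ∈ B0, q0 ∈ B0 → same block
Bisimilar ⇒ trace-equivalent.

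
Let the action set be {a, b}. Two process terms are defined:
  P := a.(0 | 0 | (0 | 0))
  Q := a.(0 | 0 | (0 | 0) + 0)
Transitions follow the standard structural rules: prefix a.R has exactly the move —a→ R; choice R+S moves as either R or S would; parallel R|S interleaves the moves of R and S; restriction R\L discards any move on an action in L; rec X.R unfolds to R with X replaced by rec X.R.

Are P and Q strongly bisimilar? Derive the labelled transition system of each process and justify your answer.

LTS(P): 2 reachable states
  s0 = a.(0 | 0 | (0 | 0)) → --a--▸ s1
  s1 = 0 | 0 | (0 | 0) → (no moves)
LTS(Q): 2 reachable states
  t0 = a.(0 | 0 | (0 | 0) + 0) → --a--▸ t1
  t1 = 0 | 0 | (0 | 0) + 0 → (no moves)
Bisimilarity quotient blocks:
  B0 = {s0, t0}
  B1 = {s1, t1}
s0 ∈ B0, t0 ∈ B0 → same block

YES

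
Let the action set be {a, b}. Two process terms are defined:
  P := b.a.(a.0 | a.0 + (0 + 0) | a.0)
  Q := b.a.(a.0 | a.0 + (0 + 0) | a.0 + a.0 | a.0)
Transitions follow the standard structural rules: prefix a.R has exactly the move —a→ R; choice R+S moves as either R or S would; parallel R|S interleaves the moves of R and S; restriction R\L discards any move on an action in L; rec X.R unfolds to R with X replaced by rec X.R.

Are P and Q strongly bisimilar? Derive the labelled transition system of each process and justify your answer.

YES

LTS(P): 7 reachable states
  p0 = b.a.(a.0 | a.0 + (0 + 0) | a.0) ⊢ -b-> p1
  p1 = a.(a.0 | a.0 + (0 + 0) | a.0) ⊢ -a-> p2
  p2 = a.0 | a.0 + (0 + 0) | a.0 ⊢ -a-> p3, -a-> p4, -a-> p5
  p3 = (0 + 0) | 0 ⊢ stopped
  p4 = 0 | a.0 ⊢ -a-> p6
  p5 = a.0 | 0 ⊢ -a-> p6
  p6 = 0 | 0 ⊢ stopped
LTS(Q): 7 reachable states
  q0 = b.a.(a.0 | a.0 + (0 + 0) | a.0 + a.0 | a.0) ⊢ -b-> q1
  q1 = a.(a.0 | a.0 + (0 + 0) | a.0 + a.0 | a.0) ⊢ -a-> q2
  q2 = a.0 | a.0 + (0 + 0) | a.0 + a.0 | a.0 ⊢ -a-> q3, -a-> q4, -a-> q5
  q3 = (0 + 0) | 0 ⊢ stopped
  q4 = 0 | a.0 ⊢ -a-> q6
  q5 = a.0 | 0 ⊢ -a-> q6
  q6 = 0 | 0 ⊢ stopped
Coarsest stable partition (strong bisimilarity classes):
  B0 = {p0, q0}
  B1 = {p1, q1}
  B2 = {p2, q2}
  B3 = {p3, p6, q3, q6}
  B4 = {p4, p5, q4, q5}
p0 ∈ B0, q0 ∈ B0 → same block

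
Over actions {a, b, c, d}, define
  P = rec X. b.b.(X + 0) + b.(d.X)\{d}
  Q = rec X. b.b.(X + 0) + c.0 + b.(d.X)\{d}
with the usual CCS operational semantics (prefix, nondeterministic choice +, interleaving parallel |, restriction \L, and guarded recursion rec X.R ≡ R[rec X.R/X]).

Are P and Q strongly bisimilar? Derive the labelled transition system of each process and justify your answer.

not bisimilar

Reachable graph of P (4 states):
  s0 = rec X. b.b.(X + 0) + b.(d.X)\{d} :: --b--▸ s1, --b--▸ s2
  s1 = (d.(rec X. b.b.(X + 0) + b.(d.X)\{d}))\{d} :: (no moves)
  s2 = b.((rec X. b.b.(X + 0) + b.(d.X)\{d}) + 0) :: --b--▸ s3
  s3 = (rec X. b.b.(X + 0) + b.(d.X)\{d}) + 0 :: --b--▸ s1, --b--▸ s2
Reachable graph of Q (5 states):
  t0 = rec X. b.b.(X + 0) + c.0 + b.(d.X)\{d} :: --b--▸ t1, --b--▸ t2, --c--▸ t3
  t1 = (d.(rec X. b.b.(X + 0) + c.0 + b.(d.X)\{d}))\{d} :: (no moves)
  t2 = b.((rec X. b.b.(X + 0) + c.0 + b.(d.X)\{d}) + 0) :: --b--▸ t4
  t3 = 0 :: (no moves)
  t4 = (rec X. b.b.(X + 0) + c.0 + b.(d.X)\{d}) + 0 :: --b--▸ t1, --b--▸ t2, --c--▸ t3
Partition-refinement fixed point:
  B0 = {s0, s3}
  B1 = {s2}
  B2 = {s1, t1, t3}
  B3 = {t0, t4}
  B4 = {t2}
s0 ∈ B0, t0 ∈ B3 → different blocks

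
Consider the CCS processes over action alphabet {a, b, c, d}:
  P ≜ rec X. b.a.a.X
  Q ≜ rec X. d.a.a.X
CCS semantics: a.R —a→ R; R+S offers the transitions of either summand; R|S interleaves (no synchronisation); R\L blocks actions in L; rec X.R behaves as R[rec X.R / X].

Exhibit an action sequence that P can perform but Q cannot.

b

LTS(P): 3 reachable states
  p0 = rec X. b.a.a.X | --b--▸ p1
  p1 = a.a.(rec X. b.a.a.X) | --a--▸ p2
  p2 = a.(rec X. b.a.a.X) | --a--▸ p0
LTS(Q): 3 reachable states
  q0 = rec X. d.a.a.X | --d--▸ q1
  q1 = a.a.(rec X. d.a.a.X) | --a--▸ q2
  q2 = a.(rec X. d.a.a.X) | --a--▸ q0
Executing b from P (initial set {p0}):
  step 1 (b): {p1}
  — P admits the full trace.
Executing b from Q (initial set {q0}):
  step 1 (b): no successor for Q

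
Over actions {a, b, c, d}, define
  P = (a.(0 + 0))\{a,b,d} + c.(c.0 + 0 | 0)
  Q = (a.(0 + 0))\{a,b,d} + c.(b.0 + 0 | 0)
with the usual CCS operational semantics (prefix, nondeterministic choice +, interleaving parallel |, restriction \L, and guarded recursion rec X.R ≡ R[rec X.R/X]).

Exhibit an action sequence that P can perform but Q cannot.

cc

Reachable graph of P (3 states):
  s0 = (a.(0 + 0))\{a,b,d} + c.(c.0 + 0 | 0) has moves —c→ s1
  s1 = c.0 + 0 | 0 has moves —c→ s2
  s2 = 0 has moves ∅
Reachable graph of Q (3 states):
  t0 = (a.(0 + 0))\{a,b,d} + c.(b.0 + 0 | 0) has moves —c→ t1
  t1 = b.0 + 0 | 0 has moves —b→ t2
  t2 = 0 has moves ∅
Run σ = ⟨cc⟩ on P: start {s0}
  [1] c ⇒ {s1}
  [2] c ⇒ {s2}
  P completes σ.
Run σ = ⟨cc⟩ on Q: start {t0}
  [1] c ⇒ {t1}
  [2] c ⇒ ∅ (Q stuck)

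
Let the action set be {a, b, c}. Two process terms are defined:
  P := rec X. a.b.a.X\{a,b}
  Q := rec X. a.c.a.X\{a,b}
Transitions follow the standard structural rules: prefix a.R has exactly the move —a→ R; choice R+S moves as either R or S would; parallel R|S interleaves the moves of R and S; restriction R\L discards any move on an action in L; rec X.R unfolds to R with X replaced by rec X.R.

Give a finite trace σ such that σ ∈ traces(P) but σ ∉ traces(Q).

ab

LTS(P): 4 reachable states
  p0 = rec X. a.b.a.X\{a,b} | —a→ p1
  p1 = b.a.(rec X. a.b.a.X\{a,b})\{a,b} | —b→ p2
  p2 = a.(rec X. a.b.a.X\{a,b})\{a,b} | —a→ p3
  p3 = (rec X. a.b.a.X\{a,b})\{a,b} | ·
LTS(Q): 4 reachable states
  q0 = rec X. a.c.a.X\{a,b} | —a→ q1
  q1 = c.a.(rec X. a.c.a.X\{a,b})\{a,b} | —c→ q2
  q2 = a.(rec X. a.c.a.X\{a,b})\{a,b} | —a→ q3
  q3 = (rec X. a.c.a.X\{a,b})\{a,b} | ·
Executing ab from P (initial set {p0}):
  [1] a ⇒ {p1}
  [2] b ⇒ {p2}
  ✓ P
Executing ab from Q (initial set {q0}):
  [1] a ⇒ {q1}
  [2] b ⇒ no successor for Q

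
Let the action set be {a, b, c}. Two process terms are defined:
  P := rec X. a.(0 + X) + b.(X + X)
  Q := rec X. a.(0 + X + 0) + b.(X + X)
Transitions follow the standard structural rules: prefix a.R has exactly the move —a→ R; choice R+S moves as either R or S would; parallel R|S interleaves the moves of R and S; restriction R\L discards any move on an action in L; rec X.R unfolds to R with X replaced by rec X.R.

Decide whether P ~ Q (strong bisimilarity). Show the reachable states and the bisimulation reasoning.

bisimilar

P's transition system — 3 states:
  u0 = rec X. a.(0 + X) + b.(X + X) :: =a=> u1, =b=> u2
  u1 = 0 + (rec X. a.(0 + X) + b.(X + X)) :: =a=> u1, =b=> u2
  u2 = (rec X. a.(0 + X) + b.(X + X)) + (rec X. a.(0 + X) + b.(X + X)) :: =a=> u1, =b=> u2
Q's transition system — 3 states:
  v0 = rec X. a.(0 + X + 0) + b.(X + X) :: =a=> v1, =b=> v2
  v1 = 0 + (rec X. a.(0 + X + 0) + b.(X + X)) + 0 :: =a=> v1, =b=> v2
  v2 = (rec X. a.(0 + X + 0) + b.(X + X)) + (rec X. a.(0 + X + 0) + b.(X + X)) :: =a=> v1, =b=> v2
Coarsest stable partition (strong bisimilarity classes):
  B0 = {u0, u1, u2, v0, v1, v2}
u0 ∈ B0, v0 ∈ B0 → same block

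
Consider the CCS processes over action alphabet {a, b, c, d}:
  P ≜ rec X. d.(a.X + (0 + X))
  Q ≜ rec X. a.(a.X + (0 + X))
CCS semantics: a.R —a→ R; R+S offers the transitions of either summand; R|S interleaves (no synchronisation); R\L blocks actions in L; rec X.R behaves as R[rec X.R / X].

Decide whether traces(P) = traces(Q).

NO — witness ⟨d⟩

Reachable graph of P (2 states):
  s0 = rec X. d.(a.X + (0 + X)) → ··d··> s1
  s1 = a.(rec X. d.(a.X + (0 + X))) + (0 + (rec X. d.(a.X + (0 + X)))) → ··a··> s0, ··d··> s1
Reachable graph of Q (2 states):
  t0 = rec X. a.(a.X + (0 + X)) → ··a··> t1
  t1 = a.(rec X. a.(a.X + (0 + X))) + (0 + (rec X. a.(a.X + (0 + X)))) → ··a··> t0, ··a··> t1
Executing d from P (initial set {s0}):
  [1] d ⇒ {s1}
  P completes σ.
Executing d from Q (initial set {t0}):
  [1] d ⇒ ∅  — Q cannot continue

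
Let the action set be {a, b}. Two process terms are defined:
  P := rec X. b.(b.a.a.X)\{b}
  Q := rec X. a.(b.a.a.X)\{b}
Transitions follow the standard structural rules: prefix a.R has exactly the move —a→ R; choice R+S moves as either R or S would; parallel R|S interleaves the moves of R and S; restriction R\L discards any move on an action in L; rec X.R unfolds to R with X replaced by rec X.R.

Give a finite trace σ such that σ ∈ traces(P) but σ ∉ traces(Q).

P's transition system — 2 states:
  u0 = rec X. b.(b.a.a.X)\{b} → —b→ u1
  u1 = (b.a.a.(rec X. b.(b.a.a.X)\{b}))\{b} → stopped
Q's transition system — 2 states:
  v0 = rec X. a.(b.a.a.X)\{b} → —a→ v1
  v1 = (b.a.a.(rec X. a.(b.a.a.X)\{b}))\{b} → stopped
Run σ = ⟨b⟩ on P: start {u0}
  [1] b ⇒ {u1}
  P completes σ.
Run σ = ⟨b⟩ on Q: start {v0}
  [1] b ⇒ ∅ (Q stuck)

b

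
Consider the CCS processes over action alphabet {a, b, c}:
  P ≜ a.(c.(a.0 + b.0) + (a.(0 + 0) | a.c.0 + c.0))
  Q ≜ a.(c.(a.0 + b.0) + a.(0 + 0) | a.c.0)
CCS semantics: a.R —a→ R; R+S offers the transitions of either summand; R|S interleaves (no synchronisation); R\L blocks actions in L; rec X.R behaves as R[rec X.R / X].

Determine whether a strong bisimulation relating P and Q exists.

NO

P's transition system — 9 states:
  u0 = a.(c.(a.0 + b.0) + (a.(0 + 0) | a.c.0 + c.0)) has moves -a-> u1
  u1 = c.(a.0 + b.0) + (a.(0 + 0) | a.c.0 + c.0) has moves -a-> u2, -a-> u3, -c-> u4, -c-> u5
  u2 = (0 + 0) | a.c.0 has moves -a-> u6
  u3 = a.(0 + 0) | c.0 has moves -a-> u6, -c-> u7
  u4 = 0 has moves ∅
  u5 = a.0 + b.0 has moves -a-> u4, -b-> u4
  u6 = (0 + 0) | c.0 has moves -c-> u8
  u7 = a.(0 + 0) | 0 has moves -a-> u8
  u8 = (0 + 0) | 0 has moves ∅
Q's transition system — 9 states:
  v0 = a.(c.(a.0 + b.0) + a.(0 + 0) | a.c.0) has moves -a-> v1
  v1 = c.(a.0 + b.0) + a.(0 + 0) | a.c.0 has moves -a-> v2, -a-> v3, -c-> v4
  v2 = (0 + 0) | a.c.0 has moves -a-> v5
  v3 = a.(0 + 0) | c.0 has moves -a-> v5, -c-> v6
  v4 = a.0 + b.0 has moves -a-> v7, -b-> v7
  v5 = (0 + 0) | c.0 has moves -c-> v8
  v6 = a.(0 + 0) | 0 has moves -a-> v8
  v7 = 0 has moves ∅
  v8 = (0 + 0) | 0 has moves ∅
Partition-refinement fixed point:
  B0 = {u0}
  B1 = {u1}
  B2 = {u3, v3}
  B3 = {u7, v6}
  B4 = {u4, u8, v7, v8}
  B5 = {u6, v5}
  B6 = {u5, v4}
  B7 = {u2, v2}
  B8 = {v0}
  B9 = {v1}
u0 ∈ B0, v0 ∈ B8 → different blocks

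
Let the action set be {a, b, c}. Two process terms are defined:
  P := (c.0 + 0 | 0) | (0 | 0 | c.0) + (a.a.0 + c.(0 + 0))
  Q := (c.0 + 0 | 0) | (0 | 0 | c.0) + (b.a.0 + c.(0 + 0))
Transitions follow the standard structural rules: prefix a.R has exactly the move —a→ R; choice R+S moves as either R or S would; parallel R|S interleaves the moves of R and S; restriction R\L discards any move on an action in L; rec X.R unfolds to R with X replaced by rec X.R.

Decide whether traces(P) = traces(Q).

LTS(P): 7 reachable states
  m0 = (c.0 + 0 | 0) | (0 | 0 | c.0) + (a.a.0 + c.(0 + 0)) → ··a··> m1, ··c··> m2, ··c··> m3, ··c··> m4
  m1 = a.0 → ··a··> m5
  m2 = (c.0 + 0 | 0) | (0 | 0 | 0) → ··c··> m6
  m3 = 0 + 0 → (no moves)
  m4 = 0 | (0 | 0 | c.0) → ··c··> m6
  m5 = 0 → (no moves)
  m6 = 0 | (0 | 0 | 0) → (no moves)
LTS(Q): 7 reachable states
  n0 = (c.0 + 0 | 0) | (0 | 0 | c.0) + (b.a.0 + c.(0 + 0)) → ··b··> n1, ··c··> n2, ··c··> n3, ··c··> n4
  n1 = a.0 → ··a··> n5
  n2 = (c.0 + 0 | 0) | (0 | 0 | 0) → ··c··> n6
  n3 = 0 + 0 → (no moves)
  n4 = 0 | (0 | 0 | c.0) → ··c··> n6
  n5 = 0 → (no moves)
  n6 = 0 | (0 | 0 | 0) → (no moves)
Run σ = ⟨a⟩ on P: start {m0}
  [1] a ⇒ {m1}
  P completes σ.
Run σ = ⟨a⟩ on Q: start {n0}
  [1] a ⇒ ∅  — Q cannot continue

traces(P) ≠ traces(Q) — witness ⟨a⟩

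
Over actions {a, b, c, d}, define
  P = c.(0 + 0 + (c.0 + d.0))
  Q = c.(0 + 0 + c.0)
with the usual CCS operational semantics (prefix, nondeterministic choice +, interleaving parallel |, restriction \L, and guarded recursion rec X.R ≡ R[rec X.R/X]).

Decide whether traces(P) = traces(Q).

P's transition system — 3 states:
  p0 = c.(0 + 0 + (c.0 + d.0)) ⊢ —c→ p1
  p1 = 0 + 0 + (c.0 + d.0) ⊢ —c→ p2, —d→ p2
  p2 = 0 ⊢ stopped
Q's transition system — 3 states:
  q0 = c.(0 + 0 + c.0) ⊢ —c→ q1
  q1 = 0 + 0 + c.0 ⊢ —c→ q2
  q2 = 0 ⊢ stopped
Executing cd from P (initial set {p0}):
  after c @ step 1: {p1}
  after d @ step 2: {p2}
  — P admits the full trace.
Executing cd from Q (initial set {q0}):
  after c @ step 1: {q1}
  after d @ step 2: no successor for Q

NO — witness ⟨cd⟩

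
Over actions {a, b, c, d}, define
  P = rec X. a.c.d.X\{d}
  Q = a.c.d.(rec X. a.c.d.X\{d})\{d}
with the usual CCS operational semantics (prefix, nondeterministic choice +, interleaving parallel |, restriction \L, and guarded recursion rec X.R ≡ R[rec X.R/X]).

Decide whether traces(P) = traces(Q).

traces(P) = traces(Q)

LTS(P): 6 reachable states
  p0 = rec X. a.c.d.X\{d} ⊢ ··a··> p1
  p1 = c.d.(rec X. a.c.d.X\{d})\{d} ⊢ ··c··> p2
  p2 = d.(rec X. a.c.d.X\{d})\{d} ⊢ ··d··> p3
  p3 = (rec X. a.c.d.X\{d})\{d} ⊢ ··a··> p4
  p4 = (c.d.(rec X. a.c.d.X\{d})\{d})\{d} ⊢ ··c··> p5
  p5 = (d.(rec X. a.c.d.X\{d})\{d})\{d} ⊢ ∅
LTS(Q): 6 reachable states
  q0 = a.c.d.(rec X. a.c.d.X\{d})\{d} ⊢ ··a··> q1
  q1 = c.d.(rec X. a.c.d.X\{d})\{d} ⊢ ··c··> q2
  q2 = d.(rec X. a.c.d.X\{d})\{d} ⊢ ··d··> q3
  q3 = (rec X. a.c.d.X\{d})\{d} ⊢ ··a··> q4
  q4 = (c.d.(rec X. a.c.d.X\{d})\{d})\{d} ⊢ ··c··> q5
  q5 = (d.(rec X. a.c.d.X\{d})\{d})\{d} ⊢ ∅
Coarsest stable partition (strong bisimilarity classes):
  B0 = {p0, q0}
  B1 = {p1, q1}
  B2 = {p2, q2}
  B3 = {p3, q3}
  B4 = {p4, q4}
  B5 = {p5, q5}
p0 ∈ B0, q0 ∈ B0 → same block
Bisimilar ⇒ trace-equivalent.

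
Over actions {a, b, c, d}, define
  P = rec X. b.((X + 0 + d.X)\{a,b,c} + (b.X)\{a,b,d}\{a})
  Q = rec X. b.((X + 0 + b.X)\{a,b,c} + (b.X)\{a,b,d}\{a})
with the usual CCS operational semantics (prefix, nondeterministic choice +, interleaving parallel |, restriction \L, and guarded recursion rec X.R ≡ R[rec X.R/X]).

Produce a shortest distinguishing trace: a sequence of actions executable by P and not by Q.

LTS(P): 3 reachable states
  s0 = rec X. b.((X + 0 + d.X)\{a,b,c} + (b.X)\{a,b,d}\{a}) | --b--▸ s1
  s1 = ((rec X. b.((X + 0 + d.X)\{a,b,c} + (b.X)\{a,b,d}\{a})) + 0 + d.(rec X. b.((X + 0 + d.X)\{a,b,c} + (b.X)\{a,b,d}\{a})))\{a,b,c} + (b.(rec X. b.((X + 0 + d.X)\{a,b,c} + (b.X)\{a,b,d}\{a})))\{a,b,d}\{a} | --d--▸ s2
  s2 = (rec X. b.((X + 0 + d.X)\{a,b,c} + (b.X)\{a,b,d}\{a}))\{a,b,c} | stopped
LTS(Q): 2 reachable states
  t0 = rec X. b.((X + 0 + b.X)\{a,b,c} + (b.X)\{a,b,d}\{a}) | --b--▸ t1
  t1 = ((rec X. b.((X + 0 + b.X)\{a,b,c} + (b.X)\{a,b,d}\{a})) + 0 + b.(rec X. b.((X + 0 + b.X)\{a,b,c} + (b.X)\{a,b,d}\{a})))\{a,b,c} + (b.(rec X. b.((X + 0 + b.X)\{a,b,c} + (b.X)\{a,b,d}\{a})))\{a,b,d}\{a} | stopped
Trace ⟨bd⟩ through P, begin at {s0}:
  [1] b ⇒ {s1}
  [2] d ⇒ {s2}
  P completes σ.
Trace ⟨bd⟩ through Q, begin at {t0}:
  [1] b ⇒ {t1}
  [2] d ⇒ ∅ (Q stuck)

bd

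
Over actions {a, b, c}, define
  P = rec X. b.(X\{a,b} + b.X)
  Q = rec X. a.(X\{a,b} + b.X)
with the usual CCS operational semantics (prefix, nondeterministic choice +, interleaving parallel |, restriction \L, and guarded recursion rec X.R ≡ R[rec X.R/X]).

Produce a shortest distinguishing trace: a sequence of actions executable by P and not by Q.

P's transition system — 2 states:
  p0 = rec X. b.(X\{a,b} + b.X) ⊢ =b=> p1
  p1 = (rec X. b.(X\{a,b} + b.X))\{a,b} + b.(rec X. b.(X\{a,b} + b.X)) ⊢ =b=> p0
Q's transition system — 2 states:
  q0 = rec X. a.(X\{a,b} + b.X) ⊢ =a=> q1
  q1 = (rec X. a.(X\{a,b} + b.X))\{a,b} + b.(rec X. a.(X\{a,b} + b.X)) ⊢ =b=> q0
Executing b from P (initial set {p0}):
  after b @ step 1: {p1}
  ✓ P
Executing b from Q (initial set {q0}):
  after b @ step 1: no successor for Q

b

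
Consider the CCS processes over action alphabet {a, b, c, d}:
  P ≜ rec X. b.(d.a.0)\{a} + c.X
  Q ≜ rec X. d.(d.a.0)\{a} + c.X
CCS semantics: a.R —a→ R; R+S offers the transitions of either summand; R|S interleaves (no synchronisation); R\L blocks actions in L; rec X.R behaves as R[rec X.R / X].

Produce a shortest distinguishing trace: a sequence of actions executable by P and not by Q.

b

LTS(P): 3 reachable states
  m0 = rec X. b.(d.a.0)\{a} + c.X ⊢ -b-> m1, -c-> m0
  m1 = (d.a.0)\{a} ⊢ -d-> m2
  m2 = (a.0)\{a} ⊢ ∅
LTS(Q): 3 reachable states
  n0 = rec X. d.(d.a.0)\{a} + c.X ⊢ -c-> n0, -d-> n1
  n1 = (d.a.0)\{a} ⊢ -d-> n2
  n2 = (a.0)\{a} ⊢ ∅
Trace ⟨b⟩ through P, begin at {m0}:
  step 1 (b): {m1}
  — P admits the full trace.
Trace ⟨b⟩ through Q, begin at {n0}:
  step 1 (b): ∅ (Q stuck)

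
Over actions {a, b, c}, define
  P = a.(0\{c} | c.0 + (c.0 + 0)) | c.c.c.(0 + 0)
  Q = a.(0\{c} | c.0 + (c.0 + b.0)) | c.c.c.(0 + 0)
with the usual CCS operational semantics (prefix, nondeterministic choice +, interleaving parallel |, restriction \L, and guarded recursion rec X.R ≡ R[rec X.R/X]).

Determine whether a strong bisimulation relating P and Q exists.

NO

Reachable graph of P (16 states):
  p0 = a.(0\{c} | c.0 + (c.0 + 0)) | c.c.c.(0 + 0) → =a=> p1, =c=> p2
  p1 = (0\{c} | c.0 + (c.0 + 0)) | c.c.c.(0 + 0) → =c=> p3, =c=> p4, =c=> p5
  p2 = a.(0\{c} | c.0 + (c.0 + 0)) | c.c.(0 + 0) → =a=> p3, =c=> p6
  p3 = (0\{c} | c.0 + (c.0 + 0)) | c.c.(0 + 0) → =c=> p7, =c=> p8, =c=> p9
  p4 = 0 | c.c.c.(0 + 0) → =c=> p8
  p5 = 0\{c} | 0 | c.c.c.(0 + 0) → =c=> p9
  p6 = a.(0\{c} | c.0 + (c.0 + 0)) | c.(0 + 0) → =a=> p7, =c=> p10
  p7 = (0\{c} | c.0 + (c.0 + 0)) | c.(0 + 0) → =c=> p11, =c=> p12, =c=> p13
  p8 = 0 | c.c.(0 + 0) → =c=> p12
  p9 = 0\{c} | 0 | c.c.(0 + 0) → =c=> p13
  p10 = a.(0\{c} | c.0 + (c.0 + 0)) | (0 + 0) → =a=> p11
  p11 = (0\{c} | c.0 + (c.0 + 0)) | (0 + 0) → =c=> p14, =c=> p15
  p12 = 0 | c.(0 + 0) → =c=> p14
  p13 = 0\{c} | 0 | c.(0 + 0) → =c=> p15
  p14 = 0 | (0 + 0) → stopped
  p15 = 0\{c} | 0 | (0 + 0) → stopped
Reachable graph of Q (16 states):
  q0 = a.(0\{c} | c.0 + (c.0 + b.0)) | c.c.c.(0 + 0) → =a=> q1, =c=> q2
  q1 = (0\{c} | c.0 + (c.0 + b.0)) | c.c.c.(0 + 0) → =b=> q3, =c=> q3, =c=> q4, =c=> q5
  q2 = a.(0\{c} | c.0 + (c.0 + b.0)) | c.c.(0 + 0) → =a=> q4, =c=> q6
  q3 = 0 | c.c.c.(0 + 0) → =c=> q7
  q4 = (0\{c} | c.0 + (c.0 + b.0)) | c.c.(0 + 0) → =b=> q7, =c=> q7, =c=> q8, =c=> q9
  q5 = 0\{c} | 0 | c.c.c.(0 + 0) → =c=> q9
  q6 = a.(0\{c} | c.0 + (c.0 + b.0)) | c.(0 + 0) → =a=> q8, =c=> q10
  q7 = 0 | c.c.(0 + 0) → =c=> q11
  q8 = (0\{c} | c.0 + (c.0 + b.0)) | c.(0 + 0) → =b=> q11, =c=> q11, =c=> q12, =c=> q13
  q9 = 0\{c} | 0 | c.c.(0 + 0) → =c=> q13
  q10 = a.(0\{c} | c.0 + (c.0 + b.0)) | (0 + 0) → =a=> q12
  q11 = 0 | c.(0 + 0) → =c=> q14
  q12 = (0\{c} | c.0 + (c.0 + b.0)) | (0 + 0) → =b=> q14, =c=> q14, =c=> q15
  q13 = 0\{c} | 0 | c.(0 + 0) → =c=> q15
  q14 = 0 | (0 + 0) → stopped
  q15 = 0\{c} | 0 | (0 + 0) → stopped
Coarsest stable partition (strong bisimilarity classes):
  B0 = {p0}
  B1 = {p2}
  B2 = {p3, p4, p5, q3, q5}
  B3 = {p7, p8, p9, q7, q9}
  B4 = {p11, p12, p13, q11, q13}
  B5 = {p14, p15, q14, q15}
  B6 = {p6}
  B7 = {p10}
  B8 = {p1}
  B9 = {q0}
  B10 = {q2}
  B11 = {q4}
  B12 = {q8}
  B13 = {q12}
  B14 = {q6}
  B15 = {q10}
  B16 = {q1}
p0 ∈ B0, q0 ∈ B9 → different blocks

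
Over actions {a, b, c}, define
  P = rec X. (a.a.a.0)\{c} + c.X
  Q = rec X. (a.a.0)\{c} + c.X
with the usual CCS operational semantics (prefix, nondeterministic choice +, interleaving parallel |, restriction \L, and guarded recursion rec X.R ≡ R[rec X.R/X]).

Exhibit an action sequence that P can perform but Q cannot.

P's transition system — 4 states:
  s0 = rec X. (a.a.a.0)\{c} + c.X | -a-> s1, -c-> s0
  s1 = (a.a.0)\{c} | -a-> s2
  s2 = (a.0)\{c} | -a-> s3
  s3 = 0\{c} | deadlocked
Q's transition system — 3 states:
  t0 = rec X. (a.a.0)\{c} + c.X | -a-> t1, -c-> t0
  t1 = (a.0)\{c} | -a-> t2
  t2 = 0\{c} | deadlocked
Trace ⟨aaa⟩ through P, begin at {s0}:
  after a @ step 1: {s1}
  after a @ step 2: {s2}
  after a @ step 3: {s3}
  ✓ P
Trace ⟨aaa⟩ through Q, begin at {t0}:
  after a @ step 1: {t1}
  after a @ step 2: {t2}
  after a @ step 3: ∅  — Q cannot continue

aaa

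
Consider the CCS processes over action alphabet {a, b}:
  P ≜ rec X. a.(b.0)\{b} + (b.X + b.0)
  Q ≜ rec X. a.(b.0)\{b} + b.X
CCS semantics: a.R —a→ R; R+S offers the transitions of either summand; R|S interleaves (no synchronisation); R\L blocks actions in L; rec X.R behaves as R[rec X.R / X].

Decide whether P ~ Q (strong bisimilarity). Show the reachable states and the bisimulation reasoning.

P's transition system — 3 states:
  m0 = rec X. a.(b.0)\{b} + (b.X + b.0) | -a-> m1, -b-> m0, -b-> m2
  m1 = (b.0)\{b} | ∅
  m2 = 0 | ∅
Q's transition system — 2 states:
  n0 = rec X. a.(b.0)\{b} + b.X | -a-> n1, -b-> n0
  n1 = (b.0)\{b} | ∅
Partition-refinement fixed point:
  B0 = {m0}
  B1 = {m1, m2, n1}
  B2 = {n0}
m0 ∈ B0, n0 ∈ B2 → different blocks

P ≁ Q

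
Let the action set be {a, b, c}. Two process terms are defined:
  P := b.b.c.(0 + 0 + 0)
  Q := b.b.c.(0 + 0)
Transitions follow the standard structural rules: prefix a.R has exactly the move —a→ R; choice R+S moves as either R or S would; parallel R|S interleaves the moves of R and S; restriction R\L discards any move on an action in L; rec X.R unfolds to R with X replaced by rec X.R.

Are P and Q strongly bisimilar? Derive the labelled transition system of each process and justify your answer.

YES

P's transition system — 4 states:
  p0 = b.b.c.(0 + 0 + 0) :: =b=> p1
  p1 = b.c.(0 + 0 + 0) :: =b=> p2
  p2 = c.(0 + 0 + 0) :: =c=> p3
  p3 = 0 + 0 + 0 :: stopped
Q's transition system — 4 states:
  q0 = b.b.c.(0 + 0) :: =b=> q1
  q1 = b.c.(0 + 0) :: =b=> q2
  q2 = c.(0 + 0) :: =c=> q3
  q3 = 0 + 0 :: stopped
Partition-refinement fixed point:
  B0 = {p0, q0}
  B1 = {p1, q1}
  B2 = {p2, q2}
  B3 = {p3, q3}
p0 ∈ B0, q0 ∈ B0 → same block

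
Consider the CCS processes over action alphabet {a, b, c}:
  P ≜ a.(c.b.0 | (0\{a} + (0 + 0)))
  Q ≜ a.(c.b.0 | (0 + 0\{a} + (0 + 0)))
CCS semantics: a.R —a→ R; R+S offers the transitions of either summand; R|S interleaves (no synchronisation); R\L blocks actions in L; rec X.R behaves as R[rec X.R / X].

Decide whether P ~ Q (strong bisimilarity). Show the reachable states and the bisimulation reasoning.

Reachable graph of P (4 states):
  m0 = a.(c.b.0 | (0\{a} + (0 + 0))) has moves ··a··> m1
  m1 = c.b.0 | (0\{a} + (0 + 0)) has moves ··c··> m2
  m2 = b.0 | (0\{a} + (0 + 0)) has moves ··b··> m3
  m3 = 0 | (0\{a} + (0 + 0)) has moves ·
Reachable graph of Q (4 states):
  n0 = a.(c.b.0 | (0 + 0\{a} + (0 + 0))) has moves ··a··> n1
  n1 = c.b.0 | (0 + 0\{a} + (0 + 0)) has moves ··c··> n2
  n2 = b.0 | (0 + 0\{a} + (0 + 0)) has moves ··b··> n3
  n3 = 0 | (0 + 0\{a} + (0 + 0)) has moves ·
Bisimilarity quotient blocks:
  B0 = {m0, n0}
  B1 = {m1, n1}
  B2 = {m2, n2}
  B3 = {m3, n3}
m0 ∈ B0, n0 ∈ B0 → same block

bisimilar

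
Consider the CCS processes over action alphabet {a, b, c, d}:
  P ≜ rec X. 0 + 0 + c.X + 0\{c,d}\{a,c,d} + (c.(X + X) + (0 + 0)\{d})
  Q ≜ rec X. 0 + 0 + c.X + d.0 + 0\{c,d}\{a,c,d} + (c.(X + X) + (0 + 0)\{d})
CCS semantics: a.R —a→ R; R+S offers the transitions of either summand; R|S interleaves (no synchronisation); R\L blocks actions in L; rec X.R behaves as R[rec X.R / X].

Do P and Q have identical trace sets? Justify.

NO — witness ⟨d⟩

LTS(P): 2 reachable states
  u0 = rec X. 0 + 0 + c.X + 0\{c,d}\{a,c,d} + (c.(X + X) + (0 + 0)\{d}) ⊢ ··c··> u0, ··c··> u1
  u1 = (rec X. 0 + 0 + c.X + 0\{c,d}\{a,c,d} + (c.(X + X) + (0 + 0)\{d})) + (rec X. 0 + 0 + c.X + 0\{c,d}\{a,c,d} + (c.(X + X) + (0 + 0)\{d})) ⊢ ··c··> u0, ··c··> u1
LTS(Q): 3 reachable states
  v0 = rec X. 0 + 0 + c.X + d.0 + 0\{c,d}\{a,c,d} + (c.(X + X) + (0 + 0)\{d}) ⊢ ··c··> v0, ··c··> v1, ··d··> v2
  v1 = (rec X. 0 + 0 + c.X + d.0 + 0\{c,d}\{a,c,d} + (c.(X + X) + (0 + 0)\{d})) + (rec X. 0 + 0 + c.X + d.0 + 0\{c,d}\{a,c,d} + (c.(X + X) + (0 + 0)\{d})) ⊢ ··c··> v0, ··c··> v1, ··d··> v2
  v2 = 0 ⊢ ∅
Run σ = ⟨d⟩ on Q: start {v0}
  step 1 (d): {v2}
  — Q admits the full trace.
Run σ = ⟨d⟩ on P: start {u0}
  step 1 (d): no successor for P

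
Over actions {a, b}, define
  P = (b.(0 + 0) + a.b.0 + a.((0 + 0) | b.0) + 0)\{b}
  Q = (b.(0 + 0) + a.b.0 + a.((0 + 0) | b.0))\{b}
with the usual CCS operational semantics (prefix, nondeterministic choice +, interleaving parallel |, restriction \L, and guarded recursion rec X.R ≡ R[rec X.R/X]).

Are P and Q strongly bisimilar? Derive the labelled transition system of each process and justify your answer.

bisimilar

Reachable graph of P (3 states):
  m0 = (b.(0 + 0) + a.b.0 + a.((0 + 0) | b.0) + 0)\{b} has moves -a-> m1, -a-> m2
  m1 = ((0 + 0) | b.0)\{b} has moves ·
  m2 = (b.0)\{b} has moves ·
Reachable graph of Q (3 states):
  n0 = (b.(0 + 0) + a.b.0 + a.((0 + 0) | b.0))\{b} has moves -a-> n1, -a-> n2
  n1 = ((0 + 0) | b.0)\{b} has moves ·
  n2 = (b.0)\{b} has moves ·
Partition-refinement fixed point:
  B0 = {m0, n0}
  B1 = {m1, m2, n1, n2}
m0 ∈ B0, n0 ∈ B0 → same block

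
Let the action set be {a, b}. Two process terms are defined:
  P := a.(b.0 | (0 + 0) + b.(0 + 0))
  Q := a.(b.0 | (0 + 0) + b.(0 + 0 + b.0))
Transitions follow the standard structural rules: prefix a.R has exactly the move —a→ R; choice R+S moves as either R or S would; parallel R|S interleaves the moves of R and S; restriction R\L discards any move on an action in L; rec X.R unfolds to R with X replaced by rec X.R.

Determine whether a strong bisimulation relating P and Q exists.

not bisimilar

LTS(P): 4 reachable states
  s0 = a.(b.0 | (0 + 0) + b.(0 + 0)) ⊢ --a--▸ s1
  s1 = b.0 | (0 + 0) + b.(0 + 0) ⊢ --b--▸ s2, --b--▸ s3
  s2 = 0 + 0 ⊢ deadlocked
  s3 = 0 | (0 + 0) ⊢ deadlocked
LTS(Q): 5 reachable states
  t0 = a.(b.0 | (0 + 0) + b.(0 + 0 + b.0)) ⊢ --a--▸ t1
  t1 = b.0 | (0 + 0) + b.(0 + 0 + b.0) ⊢ --b--▸ t2, --b--▸ t3
  t2 = 0 + 0 + b.0 ⊢ --b--▸ t4
  t3 = 0 | (0 + 0) ⊢ deadlocked
  t4 = 0 ⊢ deadlocked
Bisimilarity quotient blocks:
  B0 = {s0}
  B1 = {s1, t2}
  B2 = {s2, s3, t3, t4}
  B3 = {t0}
  B4 = {t1}
s0 ∈ B0, t0 ∈ B3 → different blocks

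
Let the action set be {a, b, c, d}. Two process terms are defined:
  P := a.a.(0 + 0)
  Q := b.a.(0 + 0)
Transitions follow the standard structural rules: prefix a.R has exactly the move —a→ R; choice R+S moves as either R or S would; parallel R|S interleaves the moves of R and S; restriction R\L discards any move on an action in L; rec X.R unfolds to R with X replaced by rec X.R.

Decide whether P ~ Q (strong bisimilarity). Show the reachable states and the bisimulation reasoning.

Reachable graph of P (3 states):
  s0 = a.a.(0 + 0) has moves --a--▸ s1
  s1 = a.(0 + 0) has moves --a--▸ s2
  s2 = 0 + 0 has moves (no moves)
Reachable graph of Q (3 states):
  t0 = b.a.(0 + 0) has moves --b--▸ t1
  t1 = a.(0 + 0) has moves --a--▸ t2
  t2 = 0 + 0 has moves (no moves)
Partition-refinement fixed point:
  B0 = {s0}
  B1 = {s1, t1}
  B2 = {s2, t2}
  B3 = {t0}
s0 ∈ B0, t0 ∈ B3 → different blocks

P ≁ Q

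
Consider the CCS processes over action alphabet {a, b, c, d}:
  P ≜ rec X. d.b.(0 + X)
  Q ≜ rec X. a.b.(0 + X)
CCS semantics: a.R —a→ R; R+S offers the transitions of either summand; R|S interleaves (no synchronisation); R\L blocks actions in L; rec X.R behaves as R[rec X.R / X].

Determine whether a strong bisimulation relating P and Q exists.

P's transition system — 3 states:
  s0 = rec X. d.b.(0 + X) :: -d-> s1
  s1 = b.(0 + (rec X. d.b.(0 + X))) :: -b-> s2
  s2 = 0 + (rec X. d.b.(0 + X)) :: -d-> s1
Q's transition system — 3 states:
  t0 = rec X. a.b.(0 + X) :: -a-> t1
  t1 = b.(0 + (rec X. a.b.(0 + X))) :: -b-> t2
  t2 = 0 + (rec X. a.b.(0 + X)) :: -a-> t1
Bisimilarity quotient blocks:
  B0 = {s0, s2}
  B1 = {s1}
  B2 = {t0, t2}
  B3 = {t1}
s0 ∈ B0, t0 ∈ B2 → different blocks

NO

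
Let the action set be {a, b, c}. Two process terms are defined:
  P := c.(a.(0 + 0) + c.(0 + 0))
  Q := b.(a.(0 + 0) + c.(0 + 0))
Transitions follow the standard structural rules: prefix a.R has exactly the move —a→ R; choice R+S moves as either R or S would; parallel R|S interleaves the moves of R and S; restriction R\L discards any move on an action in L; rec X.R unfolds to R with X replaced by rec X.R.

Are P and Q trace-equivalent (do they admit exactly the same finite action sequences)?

NO — witness ⟨c⟩

Reachable graph of P (3 states):
  u0 = c.(a.(0 + 0) + c.(0 + 0)) ⊢ -c-> u1
  u1 = a.(0 + 0) + c.(0 + 0) ⊢ -a-> u2, -c-> u2
  u2 = 0 + 0 ⊢ deadlocked
Reachable graph of Q (3 states):
  v0 = b.(a.(0 + 0) + c.(0 + 0)) ⊢ -b-> v1
  v1 = a.(0 + 0) + c.(0 + 0) ⊢ -a-> v2, -c-> v2
  v2 = 0 + 0 ⊢ deadlocked
Executing c from P (initial set {u0}):
  after c @ step 1: {u1}
  ✓ P
Executing c from Q (initial set {v0}):
  after c @ step 1: no successor for Q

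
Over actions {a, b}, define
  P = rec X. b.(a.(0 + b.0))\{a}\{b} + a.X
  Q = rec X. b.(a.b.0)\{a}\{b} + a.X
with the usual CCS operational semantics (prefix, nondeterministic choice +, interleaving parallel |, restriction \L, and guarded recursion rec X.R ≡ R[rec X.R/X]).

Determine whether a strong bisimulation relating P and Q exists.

bisimilar

LTS(P): 2 reachable states
  p0 = rec X. b.(a.(0 + b.0))\{a}\{b} + a.X :: -a-> p0, -b-> p1
  p1 = (a.(0 + b.0))\{a}\{b} :: ·
LTS(Q): 2 reachable states
  q0 = rec X. b.(a.b.0)\{a}\{b} + a.X :: -a-> q0, -b-> q1
  q1 = (a.b.0)\{a}\{b} :: ·
Bisimilarity quotient blocks:
  B0 = {p0, q0}
  B1 = {p1, q1}
p0 ∈ B0, q0 ∈ B0 → same block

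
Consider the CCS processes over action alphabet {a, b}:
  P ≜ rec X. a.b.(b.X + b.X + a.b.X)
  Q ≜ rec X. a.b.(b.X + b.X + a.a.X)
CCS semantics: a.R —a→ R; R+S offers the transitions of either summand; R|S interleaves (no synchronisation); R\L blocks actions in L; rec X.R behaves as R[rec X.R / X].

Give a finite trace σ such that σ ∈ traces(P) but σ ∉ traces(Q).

abab

P's transition system — 4 states:
  p0 = rec X. a.b.(b.X + b.X + a.b.X) ⊢ -a-> p1
  p1 = b.(b.(rec X. a.b.(b.X + b.X + a.b.X)) + b.(rec X. a.b.(b.X + b.X + a.b.X)) + a.b.(rec X. a.b.(b.X + b.X + a.b.X))) ⊢ -b-> p2
  p2 = b.(rec X. a.b.(b.X + b.X + a.b.X)) + b.(rec X. a.b.(b.X + b.X + a.b.X)) + a.b.(rec X. a.b.(b.X + b.X + a.b.X)) ⊢ -a-> p3, -b-> p0
  p3 = b.(rec X. a.b.(b.X + b.X + a.b.X)) ⊢ -b-> p0
Q's transition system — 4 states:
  q0 = rec X. a.b.(b.X + b.X + a.a.X) ⊢ -a-> q1
  q1 = b.(b.(rec X. a.b.(b.X + b.X + a.a.X)) + b.(rec X. a.b.(b.X + b.X + a.a.X)) + a.a.(rec X. a.b.(b.X + b.X + a.a.X))) ⊢ -b-> q2
  q2 = b.(rec X. a.b.(b.X + b.X + a.a.X)) + b.(rec X. a.b.(b.X + b.X + a.a.X)) + a.a.(rec X. a.b.(b.X + b.X + a.a.X)) ⊢ -a-> q3, -b-> q0
  q3 = a.(rec X. a.b.(b.X + b.X + a.a.X)) ⊢ -a-> q0
Executing abab from P (initial set {p0}):
  after a @ step 1: {p1}
  after b @ step 2: {p2}
  after a @ step 3: {p3}
  after b @ step 4: {p0}
  — P admits the full trace.
Executing abab from Q (initial set {q0}):
  after a @ step 1: {q1}
  after b @ step 2: {q2}
  after a @ step 3: {q3}
  after b @ step 4: ∅ (Q stuck)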